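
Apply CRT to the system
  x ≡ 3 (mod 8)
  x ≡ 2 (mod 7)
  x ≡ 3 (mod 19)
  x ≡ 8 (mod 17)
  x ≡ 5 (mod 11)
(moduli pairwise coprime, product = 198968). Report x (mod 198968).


Product of moduli M = 8 · 7 · 19 · 17 · 11 = 198968.
Merge one congruence at a time:
  Start: x ≡ 3 (mod 8).
  Combine with x ≡ 2 (mod 7); new modulus lcm = 56.
    Write x = 3 + 8·t and substitute into x ≡ 2 (mod 7): 8·t ≡ 2 − 3 = -1 (mod 7).
    Reduce coefficients mod 7: 1·t ≡ 6 (mod 7).
    So t ≡ 6 (mod 7).
    Then x = 3 + 8·6 = 51, valid modulo lcm(8, 7) = 56: x ≡ 51 (mod 56).
  Combine with x ≡ 3 (mod 19); new modulus lcm = 1064.
    Write x = 51 + 56·t and substitute into x ≡ 3 (mod 19): 56·t ≡ 3 − 51 = -48 (mod 19).
    Reduce coefficients mod 19: 18·t ≡ 9 (mod 19).
    The inverse of 18 mod 19 is 18 (since 18·18 = 324 = 17·19 + 1), so t ≡ 18·9 = 162 ≡ 10 (mod 19).
    Then x = 51 + 56·10 = 611, valid modulo lcm(56, 19) = 1064: x ≡ 611 (mod 1064).
  Combine with x ≡ 8 (mod 17); new modulus lcm = 18088.
    Write x = 611 + 1064·t and substitute into x ≡ 8 (mod 17): 1064·t ≡ 8 − 611 = -603 (mod 17).
    Reduce coefficients mod 17: 10·t ≡ 9 (mod 17).
    The inverse of 10 mod 17 is 12 (since 10·12 = 120 = 7·17 + 1), so t ≡ 12·9 = 108 ≡ 6 (mod 17).
    Then x = 611 + 1064·6 = 6995, valid modulo lcm(1064, 17) = 18088: x ≡ 6995 (mod 18088).
  Combine with x ≡ 5 (mod 11); new modulus lcm = 198968.
    Write x = 6995 + 18088·t and substitute into x ≡ 5 (mod 11): 18088·t ≡ 5 − 6995 = -6990 (mod 11).
    Reduce coefficients mod 11: 4·t ≡ 6 (mod 11).
    The inverse of 4 mod 11 is 3 (since 4·3 = 12 = 1·11 + 1), so t ≡ 3·6 = 18 ≡ 7 (mod 11).
    Then x = 6995 + 18088·7 = 133611, valid modulo lcm(18088, 11) = 198968: x ≡ 133611 (mod 198968).
Verify against each original: 133611 mod 8 = 3, 133611 mod 7 = 2, 133611 mod 19 = 3, 133611 mod 17 = 8, 133611 mod 11 = 5.

x ≡ 133611 (mod 198968).


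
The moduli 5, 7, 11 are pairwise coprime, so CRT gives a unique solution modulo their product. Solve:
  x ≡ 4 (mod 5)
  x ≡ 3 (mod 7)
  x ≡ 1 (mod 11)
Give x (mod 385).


Moduli 5, 7, 11 are pairwise coprime; by CRT there is a unique solution modulo M = 5 · 7 · 11 = 385.
Solve pairwise, accumulating the modulus:
  Start with x ≡ 4 (mod 5).
  Combine with x ≡ 3 (mod 7): since gcd(5, 7) = 1, we get a unique residue mod 35.
    Write x = 4 + 5·t and substitute into x ≡ 3 (mod 7): 5·t ≡ 3 − 4 = -1 (mod 7).
    Reduce coefficients mod 7: 5·t ≡ 6 (mod 7).
    The inverse of 5 mod 7 is 3 (since 5·3 = 15 = 2·7 + 1), so t ≡ 3·6 = 18 ≡ 4 (mod 7).
    Then x = 4 + 5·4 = 24, valid modulo lcm(5, 7) = 35: x ≡ 24 (mod 35).
  Combine with x ≡ 1 (mod 11): since gcd(35, 11) = 1, we get a unique residue mod 385.
    Write x = 24 + 35·t and substitute into x ≡ 1 (mod 11): 35·t ≡ 1 − 24 = -23 (mod 11).
    Reduce coefficients mod 11: 2·t ≡ 10 (mod 11).
    The inverse of 2 mod 11 is 6 (since 2·6 = 12 = 1·11 + 1), so t ≡ 6·10 = 60 ≡ 5 (mod 11).
    Then x = 24 + 35·5 = 199, valid modulo lcm(35, 11) = 385: x ≡ 199 (mod 385).
Verify: 199 mod 5 = 4 ✓, 199 mod 7 = 3 ✓, 199 mod 11 = 1 ✓.

x ≡ 199 (mod 385).


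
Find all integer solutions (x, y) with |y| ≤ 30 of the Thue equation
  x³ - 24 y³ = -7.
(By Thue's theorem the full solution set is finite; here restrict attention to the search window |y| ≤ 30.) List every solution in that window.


The equation is x³ - 24y³ = -7. For fixed y, x³ = 24·y³ − 7, so a solution requires the RHS to be a perfect cube.
Strategy: iterate y from -30 to 30, compute RHS = 24·y³ − 7, and check whether it is a (positive or negative) perfect cube.
Check small values of y:
  y = 0: RHS = -7 is not a perfect cube.
  y = 1: RHS = 17 is not a perfect cube.
  y = -1: RHS = -31 is not a perfect cube.
  y = 2: RHS = 185 is not a perfect cube.
  y = -2: RHS = -199 is not a perfect cube.
  y = 3: RHS = 641 is not a perfect cube.
  y = -3: RHS = -655 is not a perfect cube.
Continuing the search up to |y| = 30 finds no solutions either.
No (x, y) in the scanned range satisfies the equation.

No integer solutions with |y| ≤ 30.


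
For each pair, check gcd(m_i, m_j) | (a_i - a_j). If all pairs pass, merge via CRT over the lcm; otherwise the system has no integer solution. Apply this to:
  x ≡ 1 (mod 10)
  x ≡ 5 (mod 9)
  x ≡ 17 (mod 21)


Moduli 10, 9, 21 are not pairwise coprime, so CRT works modulo lcm(m_i) when all pairwise compatibility conditions hold.
Pairwise compatibility: gcd(m_i, m_j) must divide a_i - a_j for every pair.
Merge one congruence at a time:
  Start: x ≡ 1 (mod 10).
  Combine with x ≡ 5 (mod 9): gcd(10, 9) = 1; 5 - 1 = 4, which IS divisible by 1, so compatible.
    Write x = 1 + 10·t and substitute into x ≡ 5 (mod 9): 10·t ≡ 5 − 1 = 4 (mod 9).
    Reduce coefficients mod 9: 1·t ≡ 4 (mod 9).
    So t ≡ 4 (mod 9).
    Then x = 1 + 10·4 = 41, valid modulo lcm(10, 9) = 90: x ≡ 41 (mod 90).
  Combine with x ≡ 17 (mod 21): gcd(90, 21) = 3; 17 - 41 = -24, which IS divisible by 3, so compatible.
    Write x = 41 + 90·t and substitute into x ≡ 17 (mod 21): 90·t ≡ 17 − 41 = -24 (mod 21).
    Divide the congruence (and modulus) by g = 3: 30·t ≡ -8 (mod 7).
    Reduce coefficients mod 7: 2·t ≡ 6 (mod 7).
    The inverse of 2 mod 7 is 4 (since 2·4 = 8 = 1·7 + 1), so t ≡ 4·6 = 24 ≡ 3 (mod 7).
    Then x = 41 + 90·3 = 311, valid modulo lcm(90, 21) = 630: x ≡ 311 (mod 630).
Verify: 311 mod 10 = 1, 311 mod 9 = 5, 311 mod 21 = 17.

x ≡ 311 (mod 630).


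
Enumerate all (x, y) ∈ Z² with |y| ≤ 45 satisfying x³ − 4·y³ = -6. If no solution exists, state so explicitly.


The equation is x³ - 4y³ = -6. For fixed y, x³ = 4·y³ − 6, so a solution requires the RHS to be a perfect cube.
Strategy: iterate y from -45 to 45, compute RHS = 4·y³ − 6, and check whether it is a (positive or negative) perfect cube.
Check small values of y:
  y = 0: RHS = -6 is not a perfect cube.
  y = 1: RHS = -2 is not a perfect cube.
  y = -1: RHS = -10 is not a perfect cube.
  y = 2: RHS = 26 is not a perfect cube.
  y = -2: RHS = -38 is not a perfect cube.
  y = 3: RHS = 102 is not a perfect cube.
  y = -3: RHS = -114 is not a perfect cube.
Continuing the search up to |y| = 45 finds no solutions either.
No (x, y) in the scanned range satisfies the equation.

No integer solutions with |y| ≤ 45.


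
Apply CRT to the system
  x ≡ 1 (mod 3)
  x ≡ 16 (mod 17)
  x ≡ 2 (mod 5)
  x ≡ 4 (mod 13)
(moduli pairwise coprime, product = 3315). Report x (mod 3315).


Product of moduli M = 3 · 17 · 5 · 13 = 3315.
Merge one congruence at a time:
  Start: x ≡ 1 (mod 3).
  Combine with x ≡ 16 (mod 17); new modulus lcm = 51.
    Write x = 1 + 3·t and substitute into x ≡ 16 (mod 17): 3·t ≡ 16 − 1 = 15 (mod 17).
    The inverse of 3 mod 17 is 6 (since 3·6 = 18 = 1·17 + 1), so t ≡ 6·15 = 90 ≡ 5 (mod 17).
    Then x = 1 + 3·5 = 16, valid modulo lcm(3, 17) = 51: x ≡ 16 (mod 51).
  Combine with x ≡ 2 (mod 5); new modulus lcm = 255.
    Write x = 16 + 51·t and substitute into x ≡ 2 (mod 5): 51·t ≡ 2 − 16 = -14 (mod 5).
    Reduce coefficients mod 5: 1·t ≡ 1 (mod 5).
    So t ≡ 1 (mod 5).
    Then x = 16 + 51·1 = 67, valid modulo lcm(51, 5) = 255: x ≡ 67 (mod 255).
  Combine with x ≡ 4 (mod 13); new modulus lcm = 3315.
    Write x = 67 + 255·t and substitute into x ≡ 4 (mod 13): 255·t ≡ 4 − 67 = -63 (mod 13).
    Reduce coefficients mod 13: 8·t ≡ 2 (mod 13).
    The inverse of 8 mod 13 is 5 (since 8·5 = 40 = 3·13 + 1), so t ≡ 5·2 = 10 ≡ 10 (mod 13).
    Then x = 67 + 255·10 = 2617, valid modulo lcm(255, 13) = 3315: x ≡ 2617 (mod 3315).
Verify against each original: 2617 mod 3 = 1, 2617 mod 17 = 16, 2617 mod 5 = 2, 2617 mod 13 = 4.

x ≡ 2617 (mod 3315).


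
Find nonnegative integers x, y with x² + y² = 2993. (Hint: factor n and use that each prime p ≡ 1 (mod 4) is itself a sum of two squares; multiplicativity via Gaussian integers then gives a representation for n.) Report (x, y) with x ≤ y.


Step 1: Factor n = 2993 = 41 · 73.
Step 2: Check the mod-4 condition on each prime factor: 41 ≡ 1 (mod 4), exponent 1; 73 ≡ 1 (mod 4), exponent 1.
All primes ≡ 3 (mod 4) appear to even exponent (or don't appear), so by the two-squares theorem n IS expressible as a sum of two squares.
Step 3: Build a representation. Here n = 41 · 73 is a product of primes ≡ 1 (mod 4). Each prime p ≡ 1 (mod 4) is itself a sum of two squares; find a² by testing p − a² for a perfect square:
  41: 41 − 1² = 40, 41 − 2² = 37, 41 − 3² = 32, 41 − 4² = 25 = 5² ⇒ 41 = 4² + 5².
  73: 73 − 1² = 72, 73 − 2² = 69, 73 − 3² = 64 = 8² ⇒ 73 = 3² + 8².
  Combine using the Brahmagupta–Fibonacci identity (a² + b²)(c² + d²) = (ac − bd)² + (ad + bc)² = (ac + bd)² + (ad − bc)²:
  41 · 73 = 2993: from (4² + 5²)(3² + 8²), take (4·3 − 5·8, 4·8 + 5·3) = (12 − 40, 32 + 15) = (-28, 47); dropping signs (only squares matter) gives (28, 47); check 28² + 47² = 784 + 2209 = 2993 ✓.
Step 4: Order so x ≤ y and verify: 28² + 47² = 784 + 2209 = 2993 = n. ✓

n = 2993 = 28² + 47² (one valid representation with x ≤ y).


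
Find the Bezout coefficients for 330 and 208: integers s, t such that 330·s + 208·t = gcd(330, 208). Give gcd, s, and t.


Euclidean algorithm on (330, 208) — divide until remainder is 0:
  330 = 1 · 208 + 122
  208 = 1 · 122 + 86
  122 = 1 · 86 + 36
  86 = 2 · 36 + 14
  36 = 2 · 14 + 8
  14 = 1 · 8 + 6
  8 = 1 · 6 + 2
  6 = 3 · 2 + 0
gcd(330, 208) = 2.
Track Bezout coefficients alongside the remainders: start with r₀ = 330 = a·1 + b·0 (s = 1, t = 0) and r₁ = 208 = a·0 + b·1 (s = 0, t = 1); each new remainder r_{k+1} = r_{k-1} − q_k·r_k inherits s_{k+1} = s_{k-1} − q_k·s_k, t_{k+1} = t_{k-1} − q_k·t_k, so r_k = a·s_k + b·t_k at every step:
  q = 1: r = 122, s = 1 − 1·0 = 1, t = 0 − 1·1 = -1  (check: 330·1 + 208·(-1) = 122)
  q = 1: r = 86, s = 0 − 1·1 = -1, t = 1 − 1·(-1) = 2  (check: 330·(-1) + 208·2 = 86)
  q = 1: r = 36, s = 1 − 1·(-1) = 2, t = -1 − 1·2 = -3  (check: 330·2 + 208·(-3) = 36)
  q = 2: r = 14, s = -1 − 2·2 = -5, t = 2 − 2·(-3) = 8  (check: 330·(-5) + 208·8 = 14)
  q = 2: r = 8, s = 2 − 2·(-5) = 12, t = -3 − 2·8 = -19  (check: 330·12 + 208·(-19) = 8)
  q = 1: r = 6, s = -5 − 1·12 = -17, t = 8 − 1·(-19) = 27  (check: 330·(-17) + 208·27 = 6)
  q = 1: r = 2, s = 12 − 1·(-17) = 29, t = -19 − 1·27 = -46  (check: 330·29 + 208·(-46) = 2)
The row with r = 2 (the gcd) gives the Bezout coefficients s = 29, t = -46.
Result: 330 · (29) + 208 · (-46) = 2.

gcd(330, 208) = 2; s = 29, t = -46 (check: 330·29 + 208·(-46) = 2).


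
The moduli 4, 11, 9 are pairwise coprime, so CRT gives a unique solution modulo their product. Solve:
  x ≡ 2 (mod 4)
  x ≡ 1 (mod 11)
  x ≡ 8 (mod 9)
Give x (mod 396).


Moduli 4, 11, 9 are pairwise coprime; by CRT there is a unique solution modulo M = 4 · 11 · 9 = 396.
Solve pairwise, accumulating the modulus:
  Start with x ≡ 2 (mod 4).
  Combine with x ≡ 1 (mod 11): since gcd(4, 11) = 1, we get a unique residue mod 44.
    Write x = 2 + 4·t and substitute into x ≡ 1 (mod 11): 4·t ≡ 1 − 2 = -1 (mod 11).
    Reduce coefficients mod 11: 4·t ≡ 10 (mod 11).
    The inverse of 4 mod 11 is 3 (since 4·3 = 12 = 1·11 + 1), so t ≡ 3·10 = 30 ≡ 8 (mod 11).
    Then x = 2 + 4·8 = 34, valid modulo lcm(4, 11) = 44: x ≡ 34 (mod 44).
  Combine with x ≡ 8 (mod 9): since gcd(44, 9) = 1, we get a unique residue mod 396.
    Write x = 34 + 44·t and substitute into x ≡ 8 (mod 9): 44·t ≡ 8 − 34 = -26 (mod 9).
    Reduce coefficients mod 9: 8·t ≡ 1 (mod 9).
    The inverse of 8 mod 9 is 8 (since 8·8 = 64 = 7·9 + 1), so t ≡ 8·1 = 8 ≡ 8 (mod 9).
    Then x = 34 + 44·8 = 386, valid modulo lcm(44, 9) = 396: x ≡ 386 (mod 396).
Verify: 386 mod 4 = 2 ✓, 386 mod 11 = 1 ✓, 386 mod 9 = 8 ✓.

x ≡ 386 (mod 396).


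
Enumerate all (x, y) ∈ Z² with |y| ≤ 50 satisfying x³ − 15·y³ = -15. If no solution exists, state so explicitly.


The equation is x³ - 15y³ = -15. For fixed y, x³ = 15·y³ − 15, so a solution requires the RHS to be a perfect cube.
Strategy: iterate y from -50 to 50, compute RHS = 15·y³ − 15, and check whether it is a (positive or negative) perfect cube.
Check small values of y:
  y = 0: RHS = -15 is not a perfect cube.
  y = 1: RHS = 0 = (0)³ ⇒ x = 0 works.
  y = -1: RHS = -30 is not a perfect cube.
  y = 2: RHS = 105 is not a perfect cube.
  y = -2: RHS = -135 is not a perfect cube.
  y = 3: RHS = 390 is not a perfect cube.
  y = -3: RHS = -420 is not a perfect cube.
Continuing the search up to |y| = 50 finds no further solutions beyond those listed.
Collected solutions: (0, 1).

Solutions (with |y| ≤ 50): (0, 1).


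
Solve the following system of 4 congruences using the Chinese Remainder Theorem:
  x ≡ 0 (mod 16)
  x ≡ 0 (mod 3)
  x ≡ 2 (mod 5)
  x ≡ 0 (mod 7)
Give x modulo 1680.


Product of moduli M = 16 · 3 · 5 · 7 = 1680.
Merge one congruence at a time:
  Start: x ≡ 0 (mod 16).
  Combine with x ≡ 0 (mod 3); new modulus lcm = 48.
    Write x = 0 + 16·t and substitute into x ≡ 0 (mod 3): 16·t ≡ 0 − 0 = 0 (mod 3).
    Reduce coefficients mod 3: 1·t ≡ 0 (mod 3).
    So t ≡ 0 (mod 3).
    Then x = 0 + 16·0 = 0, valid modulo lcm(16, 3) = 48: x ≡ 0 (mod 48).
  Combine with x ≡ 2 (mod 5); new modulus lcm = 240.
    Write x = 0 + 48·t and substitute into x ≡ 2 (mod 5): 48·t ≡ 2 − 0 = 2 (mod 5).
    Reduce coefficients mod 5: 3·t ≡ 2 (mod 5).
    The inverse of 3 mod 5 is 2 (since 3·2 = 6 = 1·5 + 1), so t ≡ 2·2 = 4 ≡ 4 (mod 5).
    Then x = 0 + 48·4 = 192, valid modulo lcm(48, 5) = 240: x ≡ 192 (mod 240).
  Combine with x ≡ 0 (mod 7); new modulus lcm = 1680.
    Write x = 192 + 240·t and substitute into x ≡ 0 (mod 7): 240·t ≡ 0 − 192 = -192 (mod 7).
    Reduce coefficients mod 7: 2·t ≡ 4 (mod 7).
    The inverse of 2 mod 7 is 4 (since 2·4 = 8 = 1·7 + 1), so t ≡ 4·4 = 16 ≡ 2 (mod 7).
    Then x = 192 + 240·2 = 672, valid modulo lcm(240, 7) = 1680: x ≡ 672 (mod 1680).
Verify against each original: 672 mod 16 = 0, 672 mod 3 = 0, 672 mod 5 = 2, 672 mod 7 = 0.

x ≡ 672 (mod 1680).


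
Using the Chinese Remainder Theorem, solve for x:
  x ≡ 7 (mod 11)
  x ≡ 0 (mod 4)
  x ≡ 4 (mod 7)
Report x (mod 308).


Moduli 11, 4, 7 are pairwise coprime; by CRT there is a unique solution modulo M = 11 · 4 · 7 = 308.
Solve pairwise, accumulating the modulus:
  Start with x ≡ 7 (mod 11).
  Combine with x ≡ 0 (mod 4): since gcd(11, 4) = 1, we get a unique residue mod 44.
    Write x = 7 + 11·t and substitute into x ≡ 0 (mod 4): 11·t ≡ 0 − 7 = -7 (mod 4).
    Reduce coefficients mod 4: 3·t ≡ 1 (mod 4).
    The inverse of 3 mod 4 is 3 (since 3·3 = 9 = 2·4 + 1), so t ≡ 3·1 = 3 ≡ 3 (mod 4).
    Then x = 7 + 11·3 = 40, valid modulo lcm(11, 4) = 44: x ≡ 40 (mod 44).
  Combine with x ≡ 4 (mod 7): since gcd(44, 7) = 1, we get a unique residue mod 308.
    Write x = 40 + 44·t and substitute into x ≡ 4 (mod 7): 44·t ≡ 4 − 40 = -36 (mod 7).
    Reduce coefficients mod 7: 2·t ≡ 6 (mod 7).
    The inverse of 2 mod 7 is 4 (since 2·4 = 8 = 1·7 + 1), so t ≡ 4·6 = 24 ≡ 3 (mod 7).
    Then x = 40 + 44·3 = 172, valid modulo lcm(44, 7) = 308: x ≡ 172 (mod 308).
Verify: 172 mod 11 = 7 ✓, 172 mod 4 = 0 ✓, 172 mod 7 = 4 ✓.

x ≡ 172 (mod 308).


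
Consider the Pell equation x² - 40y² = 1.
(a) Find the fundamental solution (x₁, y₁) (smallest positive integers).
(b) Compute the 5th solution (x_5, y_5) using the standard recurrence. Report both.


Step 1: Find the fundamental solution (x₁, y₁) of x² - 40y² = 1.
  Expand √40 as a continued fraction. a₀ = ⌊√40⌋ = 6; iterate m_{k+1} = d_k·a_k − m_k, d_{k+1} = (40 − m_{k+1}²)/d_k, a_{k+1} = ⌊(a₀ + m_{k+1})/d_{k+1}⌋ (starting m₀ = 0, d₀ = 1), with convergents p_k = a_k·p_{k-1} + p_{k-2}, q_k = a_k·q_{k-1} + q_{k-2} (p₋₁ = 1, q₋₁ = 0):
  k = 0: a₀ = 6; p₀/q₀ = 6/1; p₀² − 40·q₀² = 36 − 40 = -4.
  k = 1: m = 6, d = 4, a = ⌊(6 + 6)/4⌋ = 3; p/q = (3·6 + 1)/(3·1 + 0) = 19/3; p² − 40·q² = 361 − 360 = 1.
  The first convergent with p² − 40·q² = 1 gives the fundamental solution (x₁, y₁) = (19, 3).
Step 2: Apply the recurrence (x_{n+1}, y_{n+1}) = (x₁x_n + 40y₁y_n, x₁y_n + y₁x_n) repeatedly.
  From (x_1, y_1) = (19, 3): x_2 = 19·19 + 40·3·3 = 721; y_2 = 19·3 + 3·19 = 114.
  From (x_2, y_2) = (721, 114): x_3 = 19·721 + 40·3·114 = 27379; y_3 = 19·114 + 3·721 = 4329.
  From (x_3, y_3) = (27379, 4329): x_4 = 19·27379 + 40·3·4329 = 1039681; y_4 = 19·4329 + 3·27379 = 164388.
  From (x_4, y_4) = (1039681, 164388): x_5 = 19·1039681 + 40·3·164388 = 39480499; y_5 = 19·164388 + 3·1039681 = 6242415.
Step 3: Verify x_5² - 40·y_5² = 1558709801289001 - 1558709801289000 = 1 (should be 1). ✓

(x_1, y_1) = (19, 3); (x_5, y_5) = (39480499, 6242415).


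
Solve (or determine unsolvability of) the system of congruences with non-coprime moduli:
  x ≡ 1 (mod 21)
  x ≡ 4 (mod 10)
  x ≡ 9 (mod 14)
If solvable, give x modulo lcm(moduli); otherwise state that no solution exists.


Moduli 21, 10, 14 are not pairwise coprime, so CRT works modulo lcm(m_i) when all pairwise compatibility conditions hold.
Pairwise compatibility: gcd(m_i, m_j) must divide a_i - a_j for every pair.
Merge one congruence at a time:
  Start: x ≡ 1 (mod 21).
  Combine with x ≡ 4 (mod 10): gcd(21, 10) = 1; 4 - 1 = 3, which IS divisible by 1, so compatible.
    Write x = 1 + 21·t and substitute into x ≡ 4 (mod 10): 21·t ≡ 4 − 1 = 3 (mod 10).
    Reduce coefficients mod 10: 1·t ≡ 3 (mod 10).
    So t ≡ 3 (mod 10).
    Then x = 1 + 21·3 = 64, valid modulo lcm(21, 10) = 210: x ≡ 64 (mod 210).
  Combine with x ≡ 9 (mod 14): gcd(210, 14) = 14, and 9 - 64 = -55 is NOT divisible by 14.
    ⇒ system is inconsistent (no integer solution).

No solution (the system is inconsistent).


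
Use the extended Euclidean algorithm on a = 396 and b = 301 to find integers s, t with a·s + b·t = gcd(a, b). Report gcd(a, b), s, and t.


Euclidean algorithm on (396, 301) — divide until remainder is 0:
  396 = 1 · 301 + 95
  301 = 3 · 95 + 16
  95 = 5 · 16 + 15
  16 = 1 · 15 + 1
  15 = 15 · 1 + 0
gcd(396, 301) = 1.
Track Bezout coefficients alongside the remainders: start with r₀ = 396 = a·1 + b·0 (s = 1, t = 0) and r₁ = 301 = a·0 + b·1 (s = 0, t = 1); each new remainder r_{k+1} = r_{k-1} − q_k·r_k inherits s_{k+1} = s_{k-1} − q_k·s_k, t_{k+1} = t_{k-1} − q_k·t_k, so r_k = a·s_k + b·t_k at every step:
  q = 1: r = 95, s = 1 − 1·0 = 1, t = 0 − 1·1 = -1  (check: 396·1 + 301·(-1) = 95)
  q = 3: r = 16, s = 0 − 3·1 = -3, t = 1 − 3·(-1) = 4  (check: 396·(-3) + 301·4 = 16)
  q = 5: r = 15, s = 1 − 5·(-3) = 16, t = -1 − 5·4 = -21  (check: 396·16 + 301·(-21) = 15)
  q = 1: r = 1, s = -3 − 1·16 = -19, t = 4 − 1·(-21) = 25  (check: 396·(-19) + 301·25 = 1)
The row with r = 1 (the gcd) gives the Bezout coefficients s = -19, t = 25.
Result: 396 · (-19) + 301 · (25) = 1.

gcd(396, 301) = 1; s = -19, t = 25 (check: 396·(-19) + 301·25 = 1).


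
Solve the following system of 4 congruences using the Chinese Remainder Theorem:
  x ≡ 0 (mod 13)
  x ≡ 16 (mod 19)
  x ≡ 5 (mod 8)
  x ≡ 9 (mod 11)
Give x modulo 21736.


Product of moduli M = 13 · 19 · 8 · 11 = 21736.
Merge one congruence at a time:
  Start: x ≡ 0 (mod 13).
  Combine with x ≡ 16 (mod 19); new modulus lcm = 247.
    Write x = 0 + 13·t and substitute into x ≡ 16 (mod 19): 13·t ≡ 16 − 0 = 16 (mod 19).
    The inverse of 13 mod 19 is 3 (since 13·3 = 39 = 2·19 + 1), so t ≡ 3·16 = 48 ≡ 10 (mod 19).
    Then x = 0 + 13·10 = 130, valid modulo lcm(13, 19) = 247: x ≡ 130 (mod 247).
  Combine with x ≡ 5 (mod 8); new modulus lcm = 1976.
    Write x = 130 + 247·t and substitute into x ≡ 5 (mod 8): 247·t ≡ 5 − 130 = -125 (mod 8).
    Reduce coefficients mod 8: 7·t ≡ 3 (mod 8).
    The inverse of 7 mod 8 is 7 (since 7·7 = 49 = 6·8 + 1), so t ≡ 7·3 = 21 ≡ 5 (mod 8).
    Then x = 130 + 247·5 = 1365, valid modulo lcm(247, 8) = 1976: x ≡ 1365 (mod 1976).
  Combine with x ≡ 9 (mod 11); new modulus lcm = 21736.
    Write x = 1365 + 1976·t and substitute into x ≡ 9 (mod 11): 1976·t ≡ 9 − 1365 = -1356 (mod 11).
    Reduce coefficients mod 11: 7·t ≡ 8 (mod 11).
    The inverse of 7 mod 11 is 8 (since 7·8 = 56 = 5·11 + 1), so t ≡ 8·8 = 64 ≡ 9 (mod 11).
    Then x = 1365 + 1976·9 = 19149, valid modulo lcm(1976, 11) = 21736: x ≡ 19149 (mod 21736).
Verify against each original: 19149 mod 13 = 0, 19149 mod 19 = 16, 19149 mod 8 = 5, 19149 mod 11 = 9.

x ≡ 19149 (mod 21736).


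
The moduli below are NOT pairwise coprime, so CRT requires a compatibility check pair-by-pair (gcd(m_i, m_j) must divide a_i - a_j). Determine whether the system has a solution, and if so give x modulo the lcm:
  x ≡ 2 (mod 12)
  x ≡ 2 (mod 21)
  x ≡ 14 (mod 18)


Moduli 12, 21, 18 are not pairwise coprime, so CRT works modulo lcm(m_i) when all pairwise compatibility conditions hold.
Pairwise compatibility: gcd(m_i, m_j) must divide a_i - a_j for every pair.
Merge one congruence at a time:
  Start: x ≡ 2 (mod 12).
  Combine with x ≡ 2 (mod 21): gcd(12, 21) = 3; 2 - 2 = 0, which IS divisible by 3, so compatible.
    Write x = 2 + 12·t and substitute into x ≡ 2 (mod 21): 12·t ≡ 2 − 2 = 0 (mod 21).
    Divide the congruence (and modulus) by g = 3: 4·t ≡ 0 (mod 7).
    The inverse of 4 mod 7 is 2 (since 4·2 = 8 = 1·7 + 1), so t ≡ 2·0 = 0 ≡ 0 (mod 7).
    Then x = 2 + 12·0 = 2, valid modulo lcm(12, 21) = 84: x ≡ 2 (mod 84).
  Combine with x ≡ 14 (mod 18): gcd(84, 18) = 6; 14 - 2 = 12, which IS divisible by 6, so compatible.
    Write x = 2 + 84·t and substitute into x ≡ 14 (mod 18): 84·t ≡ 14 − 2 = 12 (mod 18).
    Divide the congruence (and modulus) by g = 6: 14·t ≡ 2 (mod 3).
    Reduce coefficients mod 3: 2·t ≡ 2 (mod 3).
    The inverse of 2 mod 3 is 2 (since 2·2 = 4 = 1·3 + 1), so t ≡ 2·2 = 4 ≡ 1 (mod 3).
    Then x = 2 + 84·1 = 86, valid modulo lcm(84, 18) = 252: x ≡ 86 (mod 252).
Verify: 86 mod 12 = 2, 86 mod 21 = 2, 86 mod 18 = 14.

x ≡ 86 (mod 252).


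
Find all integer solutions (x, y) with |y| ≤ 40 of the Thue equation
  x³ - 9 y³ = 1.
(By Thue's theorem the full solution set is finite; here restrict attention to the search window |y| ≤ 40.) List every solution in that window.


The equation is x³ - 9y³ = 1. For fixed y, x³ = 9·y³ + 1, so a solution requires the RHS to be a perfect cube.
Strategy: iterate y from -40 to 40, compute RHS = 9·y³ + 1, and check whether it is a (positive or negative) perfect cube.
Check small values of y:
  y = 0: RHS = 1 = (1)³ ⇒ x = 1 works.
  y = 1: RHS = 10 is not a perfect cube.
  y = -1: RHS = -8 = (-2)³ ⇒ x = -2 works.
  y = 2: RHS = 73 is not a perfect cube.
  y = -2: RHS = -71 is not a perfect cube.
  y = 3: RHS = 244 is not a perfect cube.
  y = -3: RHS = -242 is not a perfect cube.
Continuing the search up to |y| = 40 finds no further solutions beyond those listed.
Collected solutions: (1, 0), (-2, -1).

Solutions (with |y| ≤ 40): (1, 0), (-2, -1).


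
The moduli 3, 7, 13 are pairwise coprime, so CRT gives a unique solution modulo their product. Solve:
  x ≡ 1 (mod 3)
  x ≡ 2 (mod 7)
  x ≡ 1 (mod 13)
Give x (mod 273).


Moduli 3, 7, 13 are pairwise coprime; by CRT there is a unique solution modulo M = 3 · 7 · 13 = 273.
Solve pairwise, accumulating the modulus:
  Start with x ≡ 1 (mod 3).
  Combine with x ≡ 2 (mod 7): since gcd(3, 7) = 1, we get a unique residue mod 21.
    Write x = 1 + 3·t and substitute into x ≡ 2 (mod 7): 3·t ≡ 2 − 1 = 1 (mod 7).
    The inverse of 3 mod 7 is 5 (since 3·5 = 15 = 2·7 + 1), so t ≡ 5·1 = 5 ≡ 5 (mod 7).
    Then x = 1 + 3·5 = 16, valid modulo lcm(3, 7) = 21: x ≡ 16 (mod 21).
  Combine with x ≡ 1 (mod 13): since gcd(21, 13) = 1, we get a unique residue mod 273.
    Write x = 16 + 21·t and substitute into x ≡ 1 (mod 13): 21·t ≡ 1 − 16 = -15 (mod 13).
    Reduce coefficients mod 13: 8·t ≡ 11 (mod 13).
    The inverse of 8 mod 13 is 5 (since 8·5 = 40 = 3·13 + 1), so t ≡ 5·11 = 55 ≡ 3 (mod 13).
    Then x = 16 + 21·3 = 79, valid modulo lcm(21, 13) = 273: x ≡ 79 (mod 273).
Verify: 79 mod 3 = 1 ✓, 79 mod 7 = 2 ✓, 79 mod 13 = 1 ✓.

x ≡ 79 (mod 273).


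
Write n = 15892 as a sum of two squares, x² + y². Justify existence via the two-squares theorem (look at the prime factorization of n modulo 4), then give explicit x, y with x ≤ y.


Step 1: Factor n = 15892 = 2^2 · 29 · 137.
Step 2: Check the mod-4 condition on each prime factor: 2 = 2 (special); 29 ≡ 1 (mod 4), exponent 1; 137 ≡ 1 (mod 4), exponent 1.
All primes ≡ 3 (mod 4) appear to even exponent (or don't appear), so by the two-squares theorem n IS expressible as a sum of two squares.
Step 3: Build a representation. Group n = k² · m with k = 2 and m = 29 · 137 = 3973 (a product of primes ≡ 1 (mod 4)); a representation of m scales to one of n via (k·x)² + (k·y)² = k²(x² + y²). Each prime p ≡ 1 (mod 4) is itself a sum of two squares; find a² by testing p − a² for a perfect square:
  29: 29 − 1² = 28, 29 − 2² = 25 = 5² ⇒ 29 = 2² + 5².
  137: 137 − 1² = 136, 137 − 2² = 133, 137 − 3² = 128, 137 − 4² = 121 = 11² ⇒ 137 = 4² + 11².
  Combine using the Brahmagupta–Fibonacci identity (a² + b²)(c² + d²) = (ac − bd)² + (ad + bc)² = (ac + bd)² + (ad − bc)²:
  29 · 137 = 3973: from (2² + 5²)(4² + 11²), take (2·4 − 5·11, 2·11 + 5·4) = (8 − 55, 22 + 20) = (-47, 42); dropping signs (only squares matter) gives (47, 42); check 47² + 42² = 2209 + 1764 = 3973 ✓.
  Scale by k = 2: (2·47, 2·42) = (94, 84).
Step 4: Order so x ≤ y and verify: 84² + 94² = 7056 + 8836 = 15892 = n. ✓

n = 15892 = 84² + 94² (one valid representation with x ≤ y).


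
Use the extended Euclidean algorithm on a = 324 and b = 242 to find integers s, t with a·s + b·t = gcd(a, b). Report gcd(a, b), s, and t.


Euclidean algorithm on (324, 242) — divide until remainder is 0:
  324 = 1 · 242 + 82
  242 = 2 · 82 + 78
  82 = 1 · 78 + 4
  78 = 19 · 4 + 2
  4 = 2 · 2 + 0
gcd(324, 242) = 2.
Track Bezout coefficients alongside the remainders: start with r₀ = 324 = a·1 + b·0 (s = 1, t = 0) and r₁ = 242 = a·0 + b·1 (s = 0, t = 1); each new remainder r_{k+1} = r_{k-1} − q_k·r_k inherits s_{k+1} = s_{k-1} − q_k·s_k, t_{k+1} = t_{k-1} − q_k·t_k, so r_k = a·s_k + b·t_k at every step:
  q = 1: r = 82, s = 1 − 1·0 = 1, t = 0 − 1·1 = -1  (check: 324·1 + 242·(-1) = 82)
  q = 2: r = 78, s = 0 − 2·1 = -2, t = 1 − 2·(-1) = 3  (check: 324·(-2) + 242·3 = 78)
  q = 1: r = 4, s = 1 − 1·(-2) = 3, t = -1 − 1·3 = -4  (check: 324·3 + 242·(-4) = 4)
  q = 19: r = 2, s = -2 − 19·3 = -59, t = 3 − 19·(-4) = 79  (check: 324·(-59) + 242·79 = 2)
The row with r = 2 (the gcd) gives the Bezout coefficients s = -59, t = 79.
Result: 324 · (-59) + 242 · (79) = 2.

gcd(324, 242) = 2; s = -59, t = 79 (check: 324·(-59) + 242·79 = 2).


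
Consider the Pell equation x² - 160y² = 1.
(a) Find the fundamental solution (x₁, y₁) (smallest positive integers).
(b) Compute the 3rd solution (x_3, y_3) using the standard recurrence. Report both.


Step 1: Find the fundamental solution (x₁, y₁) of x² - 160y² = 1.
  Expand √160 as a continued fraction. a₀ = ⌊√160⌋ = 12; iterate m_{k+1} = d_k·a_k − m_k, d_{k+1} = (160 − m_{k+1}²)/d_k, a_{k+1} = ⌊(a₀ + m_{k+1})/d_{k+1}⌋ (starting m₀ = 0, d₀ = 1), with convergents p_k = a_k·p_{k-1} + p_{k-2}, q_k = a_k·q_{k-1} + q_{k-2} (p₋₁ = 1, q₋₁ = 0):
  k = 0: a₀ = 12; p₀/q₀ = 12/1; p₀² − 160·q₀² = 144 − 160 = -16.
  k = 1: m = 12, d = 16, a = ⌊(12 + 12)/16⌋ = 1; p/q = (1·12 + 1)/(1·1 + 0) = 13/1; p² − 160·q² = 169 − 160 = 9.
  k = 2: m = 4, d = 9, a = ⌊(12 + 4)/9⌋ = 1; p/q = (1·13 + 12)/(1·1 + 1) = 25/2; p² − 160·q² = 625 − 640 = -15.
  k = 3: m = 5, d = 15, a = ⌊(12 + 5)/15⌋ = 1; p/q = (1·25 + 13)/(1·2 + 1) = 38/3; p² − 160·q² = 1444 − 1440 = 4.
  k = 4: m = 10, d = 4, a = ⌊(12 + 10)/4⌋ = 5; p/q = (5·38 + 25)/(5·3 + 2) = 215/17; p² − 160·q² = 46225 − 46240 = -15.
  k = 5: m = 10, d = 15, a = ⌊(12 + 10)/15⌋ = 1; p/q = (1·215 + 38)/(1·17 + 3) = 253/20; p² − 160·q² = 64009 − 64000 = 9.
  k = 6: m = 5, d = 9, a = ⌊(12 + 5)/9⌋ = 1; p/q = (1·253 + 215)/(1·20 + 17) = 468/37; p² − 160·q² = 219024 − 219040 = -16.
  k = 7: m = 4, d = 16, a = ⌊(12 + 4)/16⌋ = 1; p/q = (1·468 + 253)/(1·37 + 20) = 721/57; p² − 160·q² = 519841 − 519840 = 1.
  The first convergent with p² − 160·q² = 1 gives the fundamental solution (x₁, y₁) = (721, 57).
Step 2: Apply the recurrence (x_{n+1}, y_{n+1}) = (x₁x_n + 160y₁y_n, x₁y_n + y₁x_n) repeatedly.
  From (x_1, y_1) = (721, 57): x_2 = 721·721 + 160·57·57 = 1039681; y_2 = 721·57 + 57·721 = 82194.
  From (x_2, y_2) = (1039681, 82194): x_3 = 721·1039681 + 160·57·82194 = 1499219281; y_3 = 721·82194 + 57·1039681 = 118523691.
Step 3: Verify x_3² - 160·y_3² = 2247658452522156961 - 2247658452522156960 = 1 (should be 1). ✓

(x_1, y_1) = (721, 57); (x_3, y_3) = (1499219281, 118523691).


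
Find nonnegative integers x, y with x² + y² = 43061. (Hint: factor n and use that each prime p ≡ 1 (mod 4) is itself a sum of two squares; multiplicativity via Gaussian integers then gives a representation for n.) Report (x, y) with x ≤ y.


Step 1: Factor n = 43061 = 17^2 · 149.
Step 2: Check the mod-4 condition on each prime factor: 17 ≡ 1 (mod 4), exponent 2; 149 ≡ 1 (mod 4), exponent 1.
All primes ≡ 3 (mod 4) appear to even exponent (or don't appear), so by the two-squares theorem n IS expressible as a sum of two squares.
Step 3: Build a representation. Here n = 17 · 17 · 149 is a product of primes ≡ 1 (mod 4). Each prime p ≡ 1 (mod 4) is itself a sum of two squares; find a² by testing p − a² for a perfect square:
  17: 17 − 1² = 16 = 4² ⇒ 17 = 1² + 4².
  149: 149 − 1² = 148, 149 − 2² = 145, 149 − 3² = 140, 149 − 4² = 133, 149 − 5² = 124, 149 − 6² = 113, 149 − 7² = 100 = 10² ⇒ 149 = 7² + 10².
  Combine using the Brahmagupta–Fibonacci identity (a² + b²)(c² + d²) = (ac − bd)² + (ad + bc)² = (ac + bd)² + (ad − bc)²:
  17 · 17 = 289: from (1² + 4²)(1² + 4²), take (1·1 − 4·4, 1·4 + 4·1) = (1 − 16, 4 + 4) = (-15, 8); dropping signs (only squares matter) gives (15, 8); check 15² + 8² = 225 + 64 = 289 ✓.
  289 · 149 = 43061: from (15² + 8²)(7² + 10²), take (15·7 − 8·10, 15·10 + 8·7) = (105 − 80, 150 + 56) = (25, 206); check 25² + 206² = 625 + 42436 = 43061 ✓.
Step 4: Order so x ≤ y and verify: 25² + 206² = 625 + 42436 = 43061 = n. ✓

n = 43061 = 25² + 206² (one valid representation with x ≤ y).


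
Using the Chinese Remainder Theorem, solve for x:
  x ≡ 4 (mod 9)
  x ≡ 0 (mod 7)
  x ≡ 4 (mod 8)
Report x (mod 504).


Moduli 9, 7, 8 are pairwise coprime; by CRT there is a unique solution modulo M = 9 · 7 · 8 = 504.
Solve pairwise, accumulating the modulus:
  Start with x ≡ 4 (mod 9).
  Combine with x ≡ 0 (mod 7): since gcd(9, 7) = 1, we get a unique residue mod 63.
    Write x = 4 + 9·t and substitute into x ≡ 0 (mod 7): 9·t ≡ 0 − 4 = -4 (mod 7).
    Reduce coefficients mod 7: 2·t ≡ 3 (mod 7).
    The inverse of 2 mod 7 is 4 (since 2·4 = 8 = 1·7 + 1), so t ≡ 4·3 = 12 ≡ 5 (mod 7).
    Then x = 4 + 9·5 = 49, valid modulo lcm(9, 7) = 63: x ≡ 49 (mod 63).
  Combine with x ≡ 4 (mod 8): since gcd(63, 8) = 1, we get a unique residue mod 504.
    Write x = 49 + 63·t and substitute into x ≡ 4 (mod 8): 63·t ≡ 4 − 49 = -45 (mod 8).
    Reduce coefficients mod 8: 7·t ≡ 3 (mod 8).
    The inverse of 7 mod 8 is 7 (since 7·7 = 49 = 6·8 + 1), so t ≡ 7·3 = 21 ≡ 5 (mod 8).
    Then x = 49 + 63·5 = 364, valid modulo lcm(63, 8) = 504: x ≡ 364 (mod 504).
Verify: 364 mod 9 = 4 ✓, 364 mod 7 = 0 ✓, 364 mod 8 = 4 ✓.

x ≡ 364 (mod 504).


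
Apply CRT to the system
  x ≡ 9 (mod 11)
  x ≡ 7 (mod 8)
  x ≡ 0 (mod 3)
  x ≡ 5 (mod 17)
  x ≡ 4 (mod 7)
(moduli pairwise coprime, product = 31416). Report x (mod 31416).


Product of moduli M = 11 · 8 · 3 · 17 · 7 = 31416.
Merge one congruence at a time:
  Start: x ≡ 9 (mod 11).
  Combine with x ≡ 7 (mod 8); new modulus lcm = 88.
    Write x = 9 + 11·t and substitute into x ≡ 7 (mod 8): 11·t ≡ 7 − 9 = -2 (mod 8).
    Reduce coefficients mod 8: 3·t ≡ 6 (mod 8).
    The inverse of 3 mod 8 is 3 (since 3·3 = 9 = 1·8 + 1), so t ≡ 3·6 = 18 ≡ 2 (mod 8).
    Then x = 9 + 11·2 = 31, valid modulo lcm(11, 8) = 88: x ≡ 31 (mod 88).
  Combine with x ≡ 0 (mod 3); new modulus lcm = 264.
    Write x = 31 + 88·t and substitute into x ≡ 0 (mod 3): 88·t ≡ 0 − 31 = -31 (mod 3).
    Reduce coefficients mod 3: 1·t ≡ 2 (mod 3).
    So t ≡ 2 (mod 3).
    Then x = 31 + 88·2 = 207, valid modulo lcm(88, 3) = 264: x ≡ 207 (mod 264).
  Combine with x ≡ 5 (mod 17); new modulus lcm = 4488.
    Write x = 207 + 264·t and substitute into x ≡ 5 (mod 17): 264·t ≡ 5 − 207 = -202 (mod 17).
    Reduce coefficients mod 17: 9·t ≡ 2 (mod 17).
    The inverse of 9 mod 17 is 2 (since 9·2 = 18 = 1·17 + 1), so t ≡ 2·2 = 4 ≡ 4 (mod 17).
    Then x = 207 + 264·4 = 1263, valid modulo lcm(264, 17) = 4488: x ≡ 1263 (mod 4488).
  Combine with x ≡ 4 (mod 7); new modulus lcm = 31416.
    Write x = 1263 + 4488·t and substitute into x ≡ 4 (mod 7): 4488·t ≡ 4 − 1263 = -1259 (mod 7).
    Reduce coefficients mod 7: 1·t ≡ 1 (mod 7).
    So t ≡ 1 (mod 7).
    Then x = 1263 + 4488·1 = 5751, valid modulo lcm(4488, 7) = 31416: x ≡ 5751 (mod 31416).
Verify against each original: 5751 mod 11 = 9, 5751 mod 8 = 7, 5751 mod 3 = 0, 5751 mod 17 = 5, 5751 mod 7 = 4.

x ≡ 5751 (mod 31416).


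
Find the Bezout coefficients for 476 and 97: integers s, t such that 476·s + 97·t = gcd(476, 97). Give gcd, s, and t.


Euclidean algorithm on (476, 97) — divide until remainder is 0:
  476 = 4 · 97 + 88
  97 = 1 · 88 + 9
  88 = 9 · 9 + 7
  9 = 1 · 7 + 2
  7 = 3 · 2 + 1
  2 = 2 · 1 + 0
gcd(476, 97) = 1.
Track Bezout coefficients alongside the remainders: start with r₀ = 476 = a·1 + b·0 (s = 1, t = 0) and r₁ = 97 = a·0 + b·1 (s = 0, t = 1); each new remainder r_{k+1} = r_{k-1} − q_k·r_k inherits s_{k+1} = s_{k-1} − q_k·s_k, t_{k+1} = t_{k-1} − q_k·t_k, so r_k = a·s_k + b·t_k at every step:
  q = 4: r = 88, s = 1 − 4·0 = 1, t = 0 − 4·1 = -4  (check: 476·1 + 97·(-4) = 88)
  q = 1: r = 9, s = 0 − 1·1 = -1, t = 1 − 1·(-4) = 5  (check: 476·(-1) + 97·5 = 9)
  q = 9: r = 7, s = 1 − 9·(-1) = 10, t = -4 − 9·5 = -49  (check: 476·10 + 97·(-49) = 7)
  q = 1: r = 2, s = -1 − 1·10 = -11, t = 5 − 1·(-49) = 54  (check: 476·(-11) + 97·54 = 2)
  q = 3: r = 1, s = 10 − 3·(-11) = 43, t = -49 − 3·54 = -211  (check: 476·43 + 97·(-211) = 1)
The row with r = 1 (the gcd) gives the Bezout coefficients s = 43, t = -211.
Result: 476 · (43) + 97 · (-211) = 1.

gcd(476, 97) = 1; s = 43, t = -211 (check: 476·43 + 97·(-211) = 1).


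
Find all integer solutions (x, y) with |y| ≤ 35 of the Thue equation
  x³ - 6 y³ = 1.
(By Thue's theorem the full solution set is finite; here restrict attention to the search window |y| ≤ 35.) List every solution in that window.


The equation is x³ - 6y³ = 1. For fixed y, x³ = 6·y³ + 1, so a solution requires the RHS to be a perfect cube.
Strategy: iterate y from -35 to 35, compute RHS = 6·y³ + 1, and check whether it is a (positive or negative) perfect cube.
Check small values of y:
  y = 0: RHS = 1 = (1)³ ⇒ x = 1 works.
  y = 1: RHS = 7 is not a perfect cube.
  y = -1: RHS = -5 is not a perfect cube.
  y = 2: RHS = 49 is not a perfect cube.
  y = -2: RHS = -47 is not a perfect cube.
  y = 3: RHS = 163 is not a perfect cube.
  y = -3: RHS = -161 is not a perfect cube.
Continuing the search up to |y| = 35 finds no further solutions beyond those listed.
Collected solutions: (1, 0).

Solutions (with |y| ≤ 35): (1, 0).


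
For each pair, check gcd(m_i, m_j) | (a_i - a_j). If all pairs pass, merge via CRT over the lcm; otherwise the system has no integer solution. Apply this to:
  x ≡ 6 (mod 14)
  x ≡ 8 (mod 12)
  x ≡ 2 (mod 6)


Moduli 14, 12, 6 are not pairwise coprime, so CRT works modulo lcm(m_i) when all pairwise compatibility conditions hold.
Pairwise compatibility: gcd(m_i, m_j) must divide a_i - a_j for every pair.
Merge one congruence at a time:
  Start: x ≡ 6 (mod 14).
  Combine with x ≡ 8 (mod 12): gcd(14, 12) = 2; 8 - 6 = 2, which IS divisible by 2, so compatible.
    Write x = 6 + 14·t and substitute into x ≡ 8 (mod 12): 14·t ≡ 8 − 6 = 2 (mod 12).
    Divide the congruence (and modulus) by g = 2: 7·t ≡ 1 (mod 6).
    Reduce coefficients mod 6: 1·t ≡ 1 (mod 6).
    So t ≡ 1 (mod 6).
    Then x = 6 + 14·1 = 20, valid modulo lcm(14, 12) = 84: x ≡ 20 (mod 84).
  Combine with x ≡ 2 (mod 6): gcd(84, 6) = 6; 2 - 20 = -18, which IS divisible by 6, so compatible.
    Write x = 20 + 84·t and substitute into x ≡ 2 (mod 6): 84·t ≡ 2 − 20 = -18 (mod 6).
    Divide the congruence (and modulus) by g = 6: 14·t ≡ -3 (mod 1).
    Modulo 1 every t works; take t = 0.
    Then x = 20 + 84·0 = 20, valid modulo lcm(84, 6) = 84: x ≡ 20 (mod 84).
Verify: 20 mod 14 = 6, 20 mod 12 = 8, 20 mod 6 = 2.

x ≡ 20 (mod 84).


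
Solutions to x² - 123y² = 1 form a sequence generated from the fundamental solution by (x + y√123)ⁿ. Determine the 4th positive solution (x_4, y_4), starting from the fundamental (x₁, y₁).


Step 1: Find the fundamental solution (x₁, y₁) of x² - 123y² = 1.
  Expand √123 as a continued fraction. a₀ = ⌊√123⌋ = 11; iterate m_{k+1} = d_k·a_k − m_k, d_{k+1} = (123 − m_{k+1}²)/d_k, a_{k+1} = ⌊(a₀ + m_{k+1})/d_{k+1}⌋ (starting m₀ = 0, d₀ = 1), with convergents p_k = a_k·p_{k-1} + p_{k-2}, q_k = a_k·q_{k-1} + q_{k-2} (p₋₁ = 1, q₋₁ = 0):
  k = 0: a₀ = 11; p₀/q₀ = 11/1; p₀² − 123·q₀² = 121 − 123 = -2.
  k = 1: m = 11, d = 2, a = ⌊(11 + 11)/2⌋ = 11; p/q = (11·11 + 1)/(11·1 + 0) = 122/11; p² − 123·q² = 14884 − 14883 = 1.
  The first convergent with p² − 123·q² = 1 gives the fundamental solution (x₁, y₁) = (122, 11).
Step 2: Apply the recurrence (x_{n+1}, y_{n+1}) = (x₁x_n + 123y₁y_n, x₁y_n + y₁x_n) repeatedly.
  From (x_1, y_1) = (122, 11): x_2 = 122·122 + 123·11·11 = 29767; y_2 = 122·11 + 11·122 = 2684.
  From (x_2, y_2) = (29767, 2684): x_3 = 122·29767 + 123·11·2684 = 7263026; y_3 = 122·2684 + 11·29767 = 654885.
  From (x_3, y_3) = (7263026, 654885): x_4 = 122·7263026 + 123·11·654885 = 1772148577; y_4 = 122·654885 + 11·7263026 = 159789256.
Step 3: Verify x_4² - 123·y_4² = 3140510578963124929 - 3140510578963124928 = 1 (should be 1). ✓

(x_1, y_1) = (122, 11); (x_4, y_4) = (1772148577, 159789256).


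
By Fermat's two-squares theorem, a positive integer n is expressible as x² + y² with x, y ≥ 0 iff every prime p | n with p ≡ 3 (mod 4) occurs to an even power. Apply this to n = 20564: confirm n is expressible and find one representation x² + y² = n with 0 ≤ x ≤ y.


Step 1: Factor n = 20564 = 2^2 · 53 · 97.
Step 2: Check the mod-4 condition on each prime factor: 2 = 2 (special); 53 ≡ 1 (mod 4), exponent 1; 97 ≡ 1 (mod 4), exponent 1.
All primes ≡ 3 (mod 4) appear to even exponent (or don't appear), so by the two-squares theorem n IS expressible as a sum of two squares.
Step 3: Build a representation. Group n = k² · m with k = 2 and m = 53 · 97 = 5141 (a product of primes ≡ 1 (mod 4)); a representation of m scales to one of n via (k·x)² + (k·y)² = k²(x² + y²). Each prime p ≡ 1 (mod 4) is itself a sum of two squares; find a² by testing p − a² for a perfect square:
  53: 53 − 1² = 52, 53 − 2² = 49 = 7² ⇒ 53 = 2² + 7².
  97: 97 − 1² = 96, 97 − 2² = 93, 97 − 3² = 88, 97 − 4² = 81 = 9² ⇒ 97 = 4² + 9².
  Combine using the Brahmagupta–Fibonacci identity (a² + b²)(c² + d²) = (ac − bd)² + (ad + bc)² = (ac + bd)² + (ad − bc)²:
  53 · 97 = 5141: from (2² + 7²)(4² + 9²), take (2·4 − 7·9, 2·9 + 7·4) = (8 − 63, 18 + 28) = (-55, 46); dropping signs (only squares matter) gives (55, 46); check 55² + 46² = 3025 + 2116 = 5141 ✓.
  Scale by k = 2: (2·55, 2·46) = (110, 92).
Step 4: Order so x ≤ y and verify: 92² + 110² = 8464 + 12100 = 20564 = n. ✓

n = 20564 = 92² + 110² (one valid representation with x ≤ y).
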